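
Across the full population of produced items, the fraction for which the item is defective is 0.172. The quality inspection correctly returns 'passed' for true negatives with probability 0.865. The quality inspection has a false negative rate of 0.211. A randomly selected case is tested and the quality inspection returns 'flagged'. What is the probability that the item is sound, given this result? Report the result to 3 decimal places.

P(¬H | E) ≈ 0.452

Write H for 'the item is defective'. Prior odds H:¬H = 0.172/0.828 = 0.20773. For the 'flagged' outcome, the likelihood ratio is 0.789/0.135 = 5.8444.
Posterior odds = 0.20773 × 5.8444 = 1.2141, so P(H|E) = 1.2141/(1+1.2141) = 0.548. Then P(¬H|E) = 1 − 0.548 = 0.452.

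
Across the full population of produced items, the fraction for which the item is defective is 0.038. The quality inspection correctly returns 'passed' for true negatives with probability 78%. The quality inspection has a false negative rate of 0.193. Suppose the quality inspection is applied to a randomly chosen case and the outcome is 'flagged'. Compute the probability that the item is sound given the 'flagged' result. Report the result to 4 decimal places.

P(¬H | E) ≈ 0.8734

Let H be the event that the item is defective. P(H) = 0.038, so P(¬H) = 0.962. With E the 'flagged' result, P(E|H) = 0.807 and P(E|¬H) = 0.22.
P(E) = 0.807·0.038 + 0.22·0.962 = 0.030666 + 0.21164 = 0.24231.
By Bayes' theorem, P(H|E) = 0.030666 / 0.24231 = 0.1266. Hence P(¬H|E) = 1 − 0.1266 = 0.8734.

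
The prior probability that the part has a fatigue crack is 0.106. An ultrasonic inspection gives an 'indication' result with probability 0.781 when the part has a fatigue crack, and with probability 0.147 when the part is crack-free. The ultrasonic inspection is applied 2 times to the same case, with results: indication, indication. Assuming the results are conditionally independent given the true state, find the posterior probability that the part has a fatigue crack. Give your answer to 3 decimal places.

With H the event that the part has a fatigue crack, the joint likelihood of the observed sequence is P(data|H) = 0.781·0.781 = 0.60996 and P(data|¬H) = 0.147·0.147 = 0.021609.
Bayes: P(H|data) = 0.106·0.60996 / (0.106·0.60996 + 0.894·0.021609) = 0.064656/0.083974 = 0.7699.

Posterior P(H) ≈ 0.770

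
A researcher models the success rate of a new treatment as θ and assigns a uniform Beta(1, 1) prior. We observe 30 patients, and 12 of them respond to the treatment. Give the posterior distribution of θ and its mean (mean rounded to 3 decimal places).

Posterior: Beta(13, 19); mean ≈ 0.406

Observing 12 successes and 18 failures updates Beta(1, 1) by adding the success and failure counts to the two shape parameters: α = 1+12 = 13, β = 1+18 = 19.
E[θ | data] = 13/(13+19) = 0.406.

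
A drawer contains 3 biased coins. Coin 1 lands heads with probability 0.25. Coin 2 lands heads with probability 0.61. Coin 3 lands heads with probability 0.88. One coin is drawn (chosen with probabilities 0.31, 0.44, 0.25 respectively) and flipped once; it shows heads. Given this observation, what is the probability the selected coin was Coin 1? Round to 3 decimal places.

Posterior probability ≈ 0.137

P(heads|C1) = 0.25; P(heads|C2) = 0.61; P(heads|C3) = 0.88.
Prior × likelihood for each source: 0.31·0.25=0.07750, 0.44·0.61=0.2684, 0.25·0.88=0.2200. Summing gives P(heads) = 0.56590.
P(Coin 1 | heads) = 0.07750 / 0.56590 = 0.137.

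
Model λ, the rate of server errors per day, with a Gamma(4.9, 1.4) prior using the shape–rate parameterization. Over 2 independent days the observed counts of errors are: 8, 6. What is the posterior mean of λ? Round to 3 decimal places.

Total count ∑xᵢ = 14 over n = 2 days.
Gamma is conjugate to the Poisson likelihood: posterior is Gamma(shape = 4.9+14 = 18.9, rate = 1.4+2 = 3.4).
E[λ | data] = 18.9/3.4 = 5.559.

Posterior mean ≈ 5.559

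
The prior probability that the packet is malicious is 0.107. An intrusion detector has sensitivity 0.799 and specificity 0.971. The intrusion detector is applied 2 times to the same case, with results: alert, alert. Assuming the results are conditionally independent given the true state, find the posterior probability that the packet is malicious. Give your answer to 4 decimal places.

Posterior P(H) ≈ 0.9891

Let H be the event that the packet is malicious; start with P(H) = 0.107. P('alert'|H) = 0.799, P('alert'|¬H) = 0.029.
Update on result 1 ('alert'): P(H) ← 0.799·0.1070 / (0.799·0.1070 + 0.029·0.8930) = 0.085493/0.11139 = 0.7675.
Update on result 2 ('alert'): P(H) ← 0.799·0.7675 / (0.799·0.7675 + 0.029·0.2325) = 0.61324/0.61998 = 0.9891.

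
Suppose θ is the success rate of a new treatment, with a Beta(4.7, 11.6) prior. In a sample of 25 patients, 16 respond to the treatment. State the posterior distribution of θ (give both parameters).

Observing 16 successes and 9 failures updates Beta(4.7, 11.6) by adding the success and failure counts to the two shape parameters: α = 4.7+16 = 20.7, β = 11.6+9 = 20.6.

Posterior: Beta(20.7, 20.6)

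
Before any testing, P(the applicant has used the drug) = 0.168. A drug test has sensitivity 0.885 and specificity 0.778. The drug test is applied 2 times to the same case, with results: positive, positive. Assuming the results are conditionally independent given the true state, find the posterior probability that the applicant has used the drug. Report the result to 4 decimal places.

Let H be the event that the applicant has used the drug; start with P(H) = 0.168. P('positive'|H) = 0.885, P('positive'|¬H) = 0.222.
Update on result 1 ('positive'): P(H) ← 0.885·0.1680 / (0.885·0.1680 + 0.222·0.8320) = 0.14868/0.33338 = 0.4460.
Update on result 2 ('positive'): P(H) ← 0.885·0.4460 / (0.885·0.4460 + 0.222·0.5540) = 0.39469/0.51768 = 0.7624.

Posterior P(H) ≈ 0.7624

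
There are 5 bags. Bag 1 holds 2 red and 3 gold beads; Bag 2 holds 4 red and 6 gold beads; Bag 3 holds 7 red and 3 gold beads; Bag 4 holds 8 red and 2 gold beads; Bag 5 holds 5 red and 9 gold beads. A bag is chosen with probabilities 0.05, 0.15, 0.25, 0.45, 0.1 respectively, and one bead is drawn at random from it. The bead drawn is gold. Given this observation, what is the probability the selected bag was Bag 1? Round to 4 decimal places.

Posterior probability ≈ 0.0859

P(gold|Bag 1) = 0.6; P(gold|Bag 2) = 0.6; P(gold|Bag 3) = 0.3; P(gold|Bag 4) = 0.2; P(gold|Bag 5) = 0.6429.
Prior × likelihood for each source: 0.05·0.6=0.03000, 0.15·0.6=0.09000, 0.25·0.3=0.07500, 0.45·0.2=0.09000, 0.1·0.6429=0.06429. Summing gives P(gold) = 0.34929.
P(Bag 1 | gold) = 0.03000 / 0.34929 = 0.0859.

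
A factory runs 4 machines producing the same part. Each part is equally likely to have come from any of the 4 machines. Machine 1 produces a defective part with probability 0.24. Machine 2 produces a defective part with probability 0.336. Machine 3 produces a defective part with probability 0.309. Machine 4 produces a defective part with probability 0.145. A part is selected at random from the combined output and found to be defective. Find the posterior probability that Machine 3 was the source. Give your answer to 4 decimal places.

Posterior probability ≈ 0.3000

P(defective|M1) = 0.24; P(defective|M2) = 0.336; P(defective|M3) = 0.309; P(defective|M4) = 0.145.
Prior × likelihood for each source: 0.25·0.24=0.06000, 0.25·0.336=0.08400, 0.25·0.309=0.07725, 0.25·0.145=0.03625. Summing gives P(defective) = 0.25750.
P(Machine 3 | defective) = 0.07725 / 0.25750 = 0.3000.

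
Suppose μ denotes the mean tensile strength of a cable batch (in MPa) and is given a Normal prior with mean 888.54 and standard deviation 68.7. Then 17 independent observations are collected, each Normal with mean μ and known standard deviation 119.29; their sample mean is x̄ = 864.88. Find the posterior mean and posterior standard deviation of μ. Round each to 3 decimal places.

Prior precision 1/τ₀² = 1/68.7² = 0.00021188; data precision n/σ² = 17/119.29² = 0.00119465.
Posterior precision = 0.00021188 + 0.00119465 = 0.00140653, giving posterior SD = 1/√0.00140653 = 26.664.
Posterior mean = (0.00021188·888.54 + 0.00119465·864.88) / 0.00140653 = 868.444.

Posterior mean ≈ 868.444; posterior SD ≈ 26.664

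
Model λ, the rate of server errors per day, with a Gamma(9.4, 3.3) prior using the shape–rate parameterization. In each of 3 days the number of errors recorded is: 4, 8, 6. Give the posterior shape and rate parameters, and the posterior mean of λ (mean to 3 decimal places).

Posterior: Gamma(shape=27.4, rate=6.3); mean ≈ 4.349

Total count ∑xᵢ = 18 over n = 3 days.
Gamma is conjugate to the Poisson likelihood: posterior is Gamma(shape = 9.4+18 = 27.4, rate = 3.3+3 = 6.3).
E[λ | data] = 27.4/6.3 = 4.349.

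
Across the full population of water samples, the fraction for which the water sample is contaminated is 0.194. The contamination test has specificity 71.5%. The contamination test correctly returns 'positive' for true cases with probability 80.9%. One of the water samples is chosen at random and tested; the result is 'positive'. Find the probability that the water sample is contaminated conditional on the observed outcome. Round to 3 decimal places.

P(H | E) ≈ 0.406

Write H for 'the water sample is contaminated'. Prior odds H:¬H = 0.194/0.806 = 0.24069. For the 'positive' outcome, the likelihood ratio is 0.809/0.285 = 2.8386.
Posterior odds = 0.24069 × 2.8386 = 0.68324, so P(H|E) = 0.68324/(1+0.68324) = 0.406.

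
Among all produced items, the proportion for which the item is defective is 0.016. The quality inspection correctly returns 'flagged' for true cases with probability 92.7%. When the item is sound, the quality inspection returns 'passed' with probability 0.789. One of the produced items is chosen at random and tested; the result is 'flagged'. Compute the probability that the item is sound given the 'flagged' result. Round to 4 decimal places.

P(¬H | E) ≈ 0.9333

Let H be the event that the item is defective. P(H) = 0.016, so P(¬H) = 0.984. With E the 'flagged' result, P(E|H) = 0.927 and P(E|¬H) = 0.211.
P(E) = 0.927·0.016 + 0.211·0.984 = 0.014832 + 0.20762 = 0.22246.
By Bayes' theorem, P(H|E) = 0.014832 / 0.22246 = 0.0667. Hence P(¬H|E) = 1 − 0.0667 = 0.9333.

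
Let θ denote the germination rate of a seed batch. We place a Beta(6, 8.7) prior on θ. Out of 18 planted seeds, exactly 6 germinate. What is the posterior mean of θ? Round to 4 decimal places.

The binomial likelihood is conjugate to the Beta prior: with 6 successes and 12 failures, the posterior is Beta(6+6, 8.7+12) = Beta(12, 20.7).
Posterior mean = α/(α+β) = 12/32.7 = 0.3670.

Posterior mean ≈ 0.3670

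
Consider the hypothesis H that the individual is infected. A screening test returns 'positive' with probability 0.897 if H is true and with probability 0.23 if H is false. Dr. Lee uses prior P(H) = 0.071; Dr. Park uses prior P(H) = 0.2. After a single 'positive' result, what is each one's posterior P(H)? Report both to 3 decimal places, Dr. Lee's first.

The likelihood ratio for a 'positive' result is 0.897/0.23 = 3.9000.
Dr. Lee: prior odds 0.071/0.929 = 0.076426; posterior odds 0.29806; posterior probability 0.230.
Dr. Park: prior odds 0.2/0.8 = 0.25000; posterior odds 0.97500; posterior probability 0.494.

Dr. Lee: 0.230; Dr. Park: 0.494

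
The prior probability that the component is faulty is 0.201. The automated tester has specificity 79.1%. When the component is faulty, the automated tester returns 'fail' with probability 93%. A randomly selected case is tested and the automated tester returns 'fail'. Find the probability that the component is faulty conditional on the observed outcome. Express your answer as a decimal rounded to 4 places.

P(H | E) ≈ 0.5282

Let H be the event that the component is faulty. P(H) = 0.201, so P(¬H) = 0.799. With E the 'fail' result, P(E|H) = 0.93 and P(E|¬H) = 0.209.
P(E) = 0.93·0.201 + 0.209·0.799 = 0.18693 + 0.16699 = 0.35392.
By Bayes' theorem, P(H|E) = 0.18693 / 0.35392 = 0.5282.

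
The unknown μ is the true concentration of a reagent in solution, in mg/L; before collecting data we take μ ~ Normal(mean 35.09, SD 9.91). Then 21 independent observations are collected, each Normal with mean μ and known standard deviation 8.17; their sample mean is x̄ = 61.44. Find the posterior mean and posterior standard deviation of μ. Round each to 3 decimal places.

Posterior mean ≈ 60.614; posterior SD ≈ 1.755

With known σ, the Normal prior is conjugate. Weight on the data is w = (n/σ²)/(n/σ² + 1/τ₀²) = 0.314612/(0.314612+0.0101825) = 0.96865.
Posterior mean = w·x̄ + (1−w)·μ₀ = 0.96865·61.44 + 0.031350·35.09 = 60.614. Posterior variance = 1/(0.314612+0.0101825) = 3.07887, so SD = 1.755.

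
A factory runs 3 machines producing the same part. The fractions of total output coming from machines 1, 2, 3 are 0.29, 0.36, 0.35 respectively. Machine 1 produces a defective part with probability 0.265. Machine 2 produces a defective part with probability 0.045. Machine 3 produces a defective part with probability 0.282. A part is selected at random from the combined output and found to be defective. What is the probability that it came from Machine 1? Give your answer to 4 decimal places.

Tabulate prior·likelihood by source: [1] prior 0.29, lik 0.265, product 0.07685; [2] prior 0.36, lik 0.045, product 0.01620; [3] prior 0.35, lik 0.282, product 0.09870.
Normalizing constant = 0.19175; the posterior for Machine 1 is its product over the sum, 0.07685/0.19175 = 0.4008.

Posterior probability ≈ 0.4008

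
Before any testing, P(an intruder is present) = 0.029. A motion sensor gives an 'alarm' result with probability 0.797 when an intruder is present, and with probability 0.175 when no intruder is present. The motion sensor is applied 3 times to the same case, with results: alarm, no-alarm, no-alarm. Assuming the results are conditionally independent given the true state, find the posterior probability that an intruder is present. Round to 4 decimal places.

Let H be the event that an intruder is present; start with P(H) = 0.029. P('alarm'|H) = 0.797, P('alarm'|¬H) = 0.175.
Update on result 1 ('alarm'): P(H) ← 0.797·0.0290 / (0.797·0.0290 + 0.175·0.9710) = 0.023113/0.19304 = 0.1197.
Update on result 2 ('no-alarm'): P(H) ← 0.203·0.1197 / (0.203·0.1197 + 0.825·0.8803) = 0.024306/0.75053 = 0.0324.
Update on result 3 ('no-alarm'): P(H) ← 0.203·0.0324 / (0.203·0.0324 + 0.825·0.9676) = 0.0065742/0.80486 = 0.0082.

Posterior P(H) ≈ 0.0082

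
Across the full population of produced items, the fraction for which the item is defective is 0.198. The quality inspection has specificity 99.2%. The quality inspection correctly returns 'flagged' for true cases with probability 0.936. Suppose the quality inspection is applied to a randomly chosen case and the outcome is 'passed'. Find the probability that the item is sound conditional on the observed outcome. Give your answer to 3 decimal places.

Write H for 'the item is defective'. Prior odds H:¬H = 0.198/0.802 = 0.24688. For the 'passed' outcome, the likelihood ratio is 0.064/0.992 = 0.064516.
Posterior odds = 0.24688 × 0.064516 = 0.015928, so P(H|E) = 0.015928/(1+0.015928) = 0.016. Then P(¬H|E) = 1 − 0.016 = 0.984.

P(¬H | E) ≈ 0.984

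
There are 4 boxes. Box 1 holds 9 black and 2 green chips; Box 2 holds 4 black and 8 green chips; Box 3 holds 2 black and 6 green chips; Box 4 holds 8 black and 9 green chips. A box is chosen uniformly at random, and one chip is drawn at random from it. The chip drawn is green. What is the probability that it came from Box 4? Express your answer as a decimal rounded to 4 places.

Tabulate prior·likelihood by source: [1] prior 0.25, lik 0.1818, product 0.04545; [2] prior 0.25, lik 0.6667, product 0.1667; [3] prior 0.25, lik 0.75, product 0.1875; [4] prior 0.25, lik 0.5294, product 0.1324.
Normalizing constant = 0.53197; the posterior for Box 4 is its product over the sum, 0.1324/0.53197 = 0.2488.

Posterior probability ≈ 0.2488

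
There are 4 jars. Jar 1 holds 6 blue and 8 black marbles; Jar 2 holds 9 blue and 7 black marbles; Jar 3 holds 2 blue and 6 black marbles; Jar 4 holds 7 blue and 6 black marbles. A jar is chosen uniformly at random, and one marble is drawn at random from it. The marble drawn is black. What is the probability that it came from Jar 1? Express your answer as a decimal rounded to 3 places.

Posterior probability ≈ 0.257

Tabulate prior·likelihood by source: [1] prior 0.25, lik 0.5714, product 0.1429; [2] prior 0.25, lik 0.4375, product 0.1094; [3] prior 0.25, lik 0.75, product 0.1875; [4] prior 0.25, lik 0.4615, product 0.1154.
Normalizing constant = 0.55512; the posterior for Jar 1 is its product over the sum, 0.1429/0.55512 = 0.257.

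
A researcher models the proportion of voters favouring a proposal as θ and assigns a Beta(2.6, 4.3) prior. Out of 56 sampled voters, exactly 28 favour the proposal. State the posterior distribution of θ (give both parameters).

Observing 28 successes and 28 failures updates Beta(2.6, 4.3) by adding the success and failure counts to the two shape parameters: α = 2.6+28 = 30.6, β = 4.3+28 = 32.3.

Posterior: Beta(30.6, 32.3)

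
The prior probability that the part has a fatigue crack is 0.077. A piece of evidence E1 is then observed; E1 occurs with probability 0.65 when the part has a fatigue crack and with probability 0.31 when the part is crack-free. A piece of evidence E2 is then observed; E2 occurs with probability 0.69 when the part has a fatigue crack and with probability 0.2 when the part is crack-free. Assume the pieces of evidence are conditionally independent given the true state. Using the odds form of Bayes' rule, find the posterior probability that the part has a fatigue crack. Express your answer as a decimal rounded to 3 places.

Prior odds = 0.077/(1−0.077) = 0.083424. In log-odds, ln(0.083424) = -2.4838.
Add log likelihood ratios: ln(2.0968) + ln(3.4500) = 1.9788.
Posterior log-odds = -0.50505, so posterior odds = exp(-0.50505) = 0.60348. Converting, P(H|E) = 0.60348/1.6035 = 0.376.

Posterior probability ≈ 0.376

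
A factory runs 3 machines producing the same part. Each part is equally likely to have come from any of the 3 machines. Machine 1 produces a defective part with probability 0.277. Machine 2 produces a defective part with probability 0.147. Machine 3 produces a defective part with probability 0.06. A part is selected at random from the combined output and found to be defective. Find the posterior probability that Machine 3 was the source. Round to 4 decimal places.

Tabulate prior·likelihood by source: [1] prior 0.333333, lik 0.277, product 0.09233; [2] prior 0.333333, lik 0.147, product 0.04900; [3] prior 0.333333, lik 0.06, product 0.02000.
Normalizing constant = 0.16133; the posterior for Machine 3 is its product over the sum, 0.02000/0.16133 = 0.1240.

Posterior probability ≈ 0.1240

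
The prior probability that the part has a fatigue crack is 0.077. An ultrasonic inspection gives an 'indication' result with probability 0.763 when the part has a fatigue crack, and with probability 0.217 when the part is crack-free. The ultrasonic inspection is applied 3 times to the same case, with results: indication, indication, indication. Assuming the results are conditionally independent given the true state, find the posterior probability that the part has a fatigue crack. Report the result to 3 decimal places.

Posterior P(H) ≈ 0.784

With H the event that the part has a fatigue crack, the joint likelihood of the observed sequence is P(data|H) = 0.763·0.763·0.763 = 0.44419 and P(data|¬H) = 0.217·0.217·0.217 = 0.010218.
Bayes: P(H|data) = 0.077·0.44419 / (0.077·0.44419 + 0.923·0.010218) = 0.034203/0.043635 = 0.7839.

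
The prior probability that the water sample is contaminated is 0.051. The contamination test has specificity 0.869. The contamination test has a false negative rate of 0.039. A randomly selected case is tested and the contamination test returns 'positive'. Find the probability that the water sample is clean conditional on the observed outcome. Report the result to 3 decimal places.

P(¬H | E) ≈ 0.717

Write H for 'the water sample is contaminated'. Prior odds H:¬H = 0.051/0.949 = 0.053741. For the 'positive' outcome, the likelihood ratio is 0.961/0.131 = 7.3359.
Posterior odds = 0.053741 × 7.3359 = 0.39424, so P(H|E) = 0.39424/(1+0.39424) = 0.283. Then P(¬H|E) = 1 − 0.283 = 0.717.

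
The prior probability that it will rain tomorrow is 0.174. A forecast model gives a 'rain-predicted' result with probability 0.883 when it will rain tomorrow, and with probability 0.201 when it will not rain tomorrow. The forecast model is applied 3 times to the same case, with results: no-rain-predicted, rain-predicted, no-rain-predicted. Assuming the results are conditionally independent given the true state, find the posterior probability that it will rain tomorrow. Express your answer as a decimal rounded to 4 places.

Let H be the event that it will rain tomorrow; start with P(H) = 0.174. P('rain-predicted'|H) = 0.883, P('rain-predicted'|¬H) = 0.201.
Update on result 1 ('no-rain-predicted'): P(H) ← 0.117·0.1740 / (0.117·0.1740 + 0.799·0.8260) = 0.020358/0.68033 = 0.0299.
Update on result 2 ('rain-predicted'): P(H) ← 0.883·0.0299 / (0.883·0.0299 + 0.201·0.9701) = 0.026423/0.22141 = 0.1193.
Update on result 3 ('no-rain-predicted'): P(H) ← 0.117·0.1193 / (0.117·0.1193 + 0.799·0.8807) = 0.013963/0.71761 = 0.0195.

Posterior P(H) ≈ 0.0195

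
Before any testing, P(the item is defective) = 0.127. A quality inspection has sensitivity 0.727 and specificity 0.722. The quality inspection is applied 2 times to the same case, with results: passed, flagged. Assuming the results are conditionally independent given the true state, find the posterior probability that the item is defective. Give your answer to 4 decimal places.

Posterior P(H) ≈ 0.1258

Let H be the event that the item is defective; start with P(H) = 0.127. P('flagged'|H) = 0.727, P('flagged'|¬H) = 0.278.
Update on result 1 ('passed'): P(H) ← 0.273·0.1270 / (0.273·0.1270 + 0.722·0.8730) = 0.034671/0.66498 = 0.0521.
Update on result 2 ('flagged'): P(H) ← 0.727·0.0521 / (0.727·0.0521 + 0.278·0.9479) = 0.037905/0.30141 = 0.1258.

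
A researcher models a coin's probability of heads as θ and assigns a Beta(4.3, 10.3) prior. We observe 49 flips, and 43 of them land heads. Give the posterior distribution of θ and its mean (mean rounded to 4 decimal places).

Posterior: Beta(47.3, 16.3); mean ≈ 0.7437

The binomial likelihood is conjugate to the Beta prior: with 43 successes and 6 failures, the posterior is Beta(4.3+43, 10.3+6) = Beta(47.3, 16.3).
Posterior mean = α/(α+β) = 47.3/63.6 = 0.7437.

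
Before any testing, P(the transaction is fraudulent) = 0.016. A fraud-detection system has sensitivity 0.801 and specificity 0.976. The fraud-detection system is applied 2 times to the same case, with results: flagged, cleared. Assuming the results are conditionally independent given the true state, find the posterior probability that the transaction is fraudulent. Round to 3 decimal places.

Posterior P(H) ≈ 0.100

With H the event that the transaction is fraudulent, the joint likelihood of the observed sequence is P(data|H) = 0.801·0.199 = 0.15940 and P(data|¬H) = 0.024·0.976 = 0.023424.
Bayes: P(H|data) = 0.016·0.15940 / (0.016·0.15940 + 0.984·0.023424) = 0.0025504/0.025600 = 0.0996.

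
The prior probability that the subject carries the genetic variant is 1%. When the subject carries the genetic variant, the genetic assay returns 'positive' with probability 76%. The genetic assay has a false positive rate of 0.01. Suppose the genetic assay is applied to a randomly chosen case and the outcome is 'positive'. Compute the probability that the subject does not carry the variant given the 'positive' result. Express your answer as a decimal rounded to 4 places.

Let H be the event that the subject carries the genetic variant. P(H) = 0.01, so P(¬H) = 0.99. With E the 'positive' result, P(E|H) = 0.76 and P(E|¬H) = 0.01.
P(E) = 0.76·0.01 + 0.01·0.99 = 0.0076000 + 0.0099000 = 0.017500.
By Bayes' theorem, P(H|E) = 0.0076000 / 0.017500 = 0.4343. Hence P(¬H|E) = 1 − 0.4343 = 0.5657.

P(¬H | E) ≈ 0.5657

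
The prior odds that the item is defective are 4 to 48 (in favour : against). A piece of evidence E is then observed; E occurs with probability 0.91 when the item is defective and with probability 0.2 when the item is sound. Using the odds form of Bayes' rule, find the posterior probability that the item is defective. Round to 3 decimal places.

Posterior probability ≈ 0.275

Prior odds = 4/48 = 0.083333. In log-odds, ln(0.083333) = -2.4849.
Add log likelihood ratio: ln(4.5500) = 1.5151.
Posterior log-odds = -0.96978, so posterior odds = exp(-0.96978) = 0.37917. Converting, P(H|E) = 0.37917/1.3792 = 0.275.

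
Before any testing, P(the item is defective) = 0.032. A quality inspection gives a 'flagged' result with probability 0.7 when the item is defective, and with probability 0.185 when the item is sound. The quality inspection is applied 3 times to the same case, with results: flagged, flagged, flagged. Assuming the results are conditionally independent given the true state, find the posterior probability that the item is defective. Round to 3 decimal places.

Let H be the event that the item is defective; start with P(H) = 0.032. P('flagged'|H) = 0.7, P('flagged'|¬H) = 0.185.
Update on result 1 ('flagged'): P(H) ← 0.7·0.0320 / (0.7·0.0320 + 0.185·0.9680) = 0.022400/0.20148 = 0.1112.
Update on result 2 ('flagged'): P(H) ← 0.7·0.1112 / (0.7·0.1112 + 0.185·0.8888) = 0.077824/0.24226 = 0.3212.
Update on result 3 ('flagged'): P(H) ← 0.7·0.3212 / (0.7·0.3212 + 0.185·0.6788) = 0.22487/0.35044 = 0.6417.

Posterior P(H) ≈ 0.642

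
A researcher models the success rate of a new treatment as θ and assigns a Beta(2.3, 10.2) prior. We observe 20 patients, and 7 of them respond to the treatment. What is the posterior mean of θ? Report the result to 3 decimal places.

Observing 7 successes and 13 failures updates Beta(2.3, 10.2) by adding the success and failure counts to the two shape parameters: α = 2.3+7 = 9.3, β = 10.2+13 = 23.2.
Posterior mean = α/(α+β) = 9.3/32.5 = 0.286.

Posterior mean ≈ 0.286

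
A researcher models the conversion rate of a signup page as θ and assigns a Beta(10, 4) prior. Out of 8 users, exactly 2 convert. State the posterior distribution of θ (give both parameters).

Posterior: Beta(12, 10)

The binomial likelihood is conjugate to the Beta prior: with 2 successes and 6 failures, the posterior is Beta(10+2, 4+6) = Beta(12, 10).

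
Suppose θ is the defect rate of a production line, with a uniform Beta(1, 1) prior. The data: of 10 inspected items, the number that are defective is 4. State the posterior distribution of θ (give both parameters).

Observing 4 successes and 6 failures updates Beta(1, 1) by adding the success and failure counts to the two shape parameters: α = 1+4 = 5, β = 1+6 = 7.

Posterior: Beta(5, 7)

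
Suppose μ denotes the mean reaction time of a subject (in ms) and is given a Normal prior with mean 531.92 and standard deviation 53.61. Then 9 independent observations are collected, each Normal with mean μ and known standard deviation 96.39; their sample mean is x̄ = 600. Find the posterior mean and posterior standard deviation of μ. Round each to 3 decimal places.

With known σ, the Normal prior is conjugate. Weight on the data is w = (n/σ²)/(n/σ² + 1/τ₀²) = 0.00096868/(0.00096868+0.00034794) = 0.73573.
Posterior mean = w·x̄ + (1−w)·μ₀ = 0.73573·600 + 0.26427·531.92 = 582.008. Posterior variance = 1/(0.00096868+0.00034794) = 759.521, so SD = 27.559.

Posterior mean ≈ 582.008; posterior SD ≈ 27.559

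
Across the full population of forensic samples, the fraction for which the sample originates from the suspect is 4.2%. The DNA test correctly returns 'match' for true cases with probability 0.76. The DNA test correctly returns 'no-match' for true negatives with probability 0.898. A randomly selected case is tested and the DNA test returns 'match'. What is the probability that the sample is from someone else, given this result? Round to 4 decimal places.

P(¬H | E) ≈ 0.7538

Write H for 'the sample originates from the suspect'. Prior odds H:¬H = 0.042/0.958 = 0.043841. For the 'match' outcome, the likelihood ratio is 0.76/0.102 = 7.4510.
Posterior odds = 0.043841 × 7.4510 = 0.32666, so P(H|E) = 0.32666/(1+0.32666) = 0.2462. Then P(¬H|E) = 1 − 0.2462 = 0.7538.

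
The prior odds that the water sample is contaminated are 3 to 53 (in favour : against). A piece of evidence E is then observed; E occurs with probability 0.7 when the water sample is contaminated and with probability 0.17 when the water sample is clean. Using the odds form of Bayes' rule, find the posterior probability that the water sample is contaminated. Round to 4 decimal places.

Prior odds = 3/53 = 0.056604. In log-odds, ln(0.056604) = -2.8717.
Add log likelihood ratio: ln(4.1176) = 1.4153.
Posterior log-odds = -1.4564, so posterior odds = exp(-1.4564) = 0.23307. Converting, P(H|E) = 0.23307/1.2331 = 0.1890.

Posterior probability ≈ 0.1890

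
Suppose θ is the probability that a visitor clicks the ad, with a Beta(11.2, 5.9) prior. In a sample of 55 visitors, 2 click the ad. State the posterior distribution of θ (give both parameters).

The binomial likelihood is conjugate to the Beta prior: with 2 successes and 53 failures, the posterior is Beta(11.2+2, 5.9+53) = Beta(13.2, 58.9).

Posterior: Beta(13.2, 58.9)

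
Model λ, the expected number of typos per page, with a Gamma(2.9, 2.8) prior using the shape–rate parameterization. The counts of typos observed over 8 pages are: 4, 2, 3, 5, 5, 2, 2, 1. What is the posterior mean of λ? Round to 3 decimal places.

The Poisson likelihood adds the total count to the shape and the number of exposure periods to the rate. Here ∑xᵢ = 24 and n = 8, so shape 2.9→26.9 and rate 2.8→10.8.
Posterior mean = shape/rate = 26.9/10.8 = 2.491.

Posterior mean ≈ 2.491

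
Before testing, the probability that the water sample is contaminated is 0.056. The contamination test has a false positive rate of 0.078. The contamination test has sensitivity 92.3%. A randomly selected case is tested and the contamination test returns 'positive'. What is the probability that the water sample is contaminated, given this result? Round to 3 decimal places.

Write H for 'the water sample is contaminated'. Prior odds H:¬H = 0.056/0.944 = 0.059322. For the 'positive' outcome, the likelihood ratio is 0.923/0.078 = 11.833.
Posterior odds = 0.059322 × 11.833 = 0.70198, so P(H|E) = 0.70198/(1+0.70198) = 0.412.

P(H | E) ≈ 0.412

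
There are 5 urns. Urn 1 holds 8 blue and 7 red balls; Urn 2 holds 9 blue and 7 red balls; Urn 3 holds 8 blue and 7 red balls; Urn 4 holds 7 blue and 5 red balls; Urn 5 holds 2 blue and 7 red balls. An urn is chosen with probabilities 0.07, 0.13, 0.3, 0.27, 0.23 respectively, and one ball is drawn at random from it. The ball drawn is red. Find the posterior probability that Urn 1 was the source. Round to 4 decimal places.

Tabulate prior·likelihood by source: [1] prior 0.07, lik 0.4667, product 0.03267; [2] prior 0.13, lik 0.4375, product 0.05688; [3] prior 0.3, lik 0.4667, product 0.1400; [4] prior 0.27, lik 0.4167, product 0.1125; [5] prior 0.23, lik 0.7778, product 0.1789.
Normalizing constant = 0.52093; the posterior for Urn 1 is its product over the sum, 0.03267/0.52093 = 0.0627.

Posterior probability ≈ 0.0627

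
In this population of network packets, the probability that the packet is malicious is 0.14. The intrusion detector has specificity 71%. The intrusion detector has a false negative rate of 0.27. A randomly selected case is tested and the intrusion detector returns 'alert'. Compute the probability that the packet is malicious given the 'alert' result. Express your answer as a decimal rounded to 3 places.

P(H | E) ≈ 0.291

Let H be the event that the packet is malicious. P(H) = 0.14, so P(¬H) = 0.86. With E the 'alert' result, P(E|H) = 0.73 and P(E|¬H) = 0.29.
P(E) = 0.73·0.14 + 0.29·0.86 = 0.10220 + 0.24940 = 0.35160.
By Bayes' theorem, P(H|E) = 0.10220 / 0.35160 = 0.291.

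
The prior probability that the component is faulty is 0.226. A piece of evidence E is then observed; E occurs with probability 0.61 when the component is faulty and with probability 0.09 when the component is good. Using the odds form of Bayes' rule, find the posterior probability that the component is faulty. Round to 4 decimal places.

Prior odds = 0.226/(1−0.226) = 0.29199.
Likelihood ratio for E = 0.61/0.09 = 6.7778.
Posterior odds = prior odds × LR = 1.9790.
Posterior probability = odds/(1+odds) = 1.9790/2.9790 = 0.6643.

Posterior probability ≈ 0.6643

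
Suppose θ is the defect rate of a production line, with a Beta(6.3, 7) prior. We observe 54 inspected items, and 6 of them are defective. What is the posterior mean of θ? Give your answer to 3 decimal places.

The binomial likelihood is conjugate to the Beta prior: with 6 successes and 48 failures, the posterior is Beta(6.3+6, 7+48) = Beta(12.3, 55).
E[θ | data] = 12.3/(12.3+55) = 0.183.

Posterior mean ≈ 0.183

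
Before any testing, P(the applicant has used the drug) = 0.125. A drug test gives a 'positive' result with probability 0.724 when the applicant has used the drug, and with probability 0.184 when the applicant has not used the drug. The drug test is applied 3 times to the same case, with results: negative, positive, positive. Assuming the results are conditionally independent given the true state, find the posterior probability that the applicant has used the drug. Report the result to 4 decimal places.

Posterior P(H) ≈ 0.4280

Let H be the event that the applicant has used the drug; start with P(H) = 0.125. P('positive'|H) = 0.724, P('positive'|¬H) = 0.184.
Update on result 1 ('negative'): P(H) ← 0.276·0.1250 / (0.276·0.1250 + 0.816·0.8750) = 0.034500/0.74850 = 0.0461.
Update on result 2 ('positive'): P(H) ← 0.724·0.0461 / (0.724·0.0461 + 0.184·0.9539) = 0.033371/0.20889 = 0.1598.
Update on result 3 ('positive'): P(H) ← 0.724·0.1598 / (0.724·0.1598 + 0.184·0.8402) = 0.11566/0.27027 = 0.4280.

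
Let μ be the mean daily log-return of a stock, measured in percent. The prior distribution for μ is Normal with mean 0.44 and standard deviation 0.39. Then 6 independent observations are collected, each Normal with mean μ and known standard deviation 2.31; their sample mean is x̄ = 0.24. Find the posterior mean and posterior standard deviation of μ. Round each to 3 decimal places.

With known σ, the Normal prior is conjugate. Weight on the data is w = (n/σ²)/(n/σ² + 1/τ₀²) = 1.12442/(1.12442+6.57462) = 0.14605.
Posterior mean = w·x̄ + (1−w)·μ₀ = 0.14605·0.24 + 0.85395·0.44 = 0.411. Posterior variance = 1/(1.12442+6.57462) = 0.129886, so SD = 0.360.

Posterior mean ≈ 0.411; posterior SD ≈ 0.360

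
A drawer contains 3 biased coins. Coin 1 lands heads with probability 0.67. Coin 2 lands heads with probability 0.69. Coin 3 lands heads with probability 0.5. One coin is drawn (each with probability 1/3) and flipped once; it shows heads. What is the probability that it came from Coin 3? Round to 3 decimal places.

Posterior probability ≈ 0.269

Tabulate prior·likelihood by source: [1] prior 0.333333, lik 0.67, product 0.2233; [2] prior 0.333333, lik 0.69, product 0.2300; [3] prior 0.333333, lik 0.5, product 0.1667.
Normalizing constant = 0.62000; the posterior for Coin 3 is its product over the sum, 0.1667/0.62000 = 0.269.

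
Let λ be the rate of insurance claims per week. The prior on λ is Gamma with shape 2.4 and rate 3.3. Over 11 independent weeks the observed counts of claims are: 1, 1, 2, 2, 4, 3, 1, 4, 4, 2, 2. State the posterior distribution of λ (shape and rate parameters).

Posterior: Gamma(shape=28.4, rate=14.3)

The Poisson likelihood adds the total count to the shape and the number of exposure periods to the rate. Here ∑xᵢ = 26 and n = 11, so shape 2.4→28.4 and rate 3.3→14.3.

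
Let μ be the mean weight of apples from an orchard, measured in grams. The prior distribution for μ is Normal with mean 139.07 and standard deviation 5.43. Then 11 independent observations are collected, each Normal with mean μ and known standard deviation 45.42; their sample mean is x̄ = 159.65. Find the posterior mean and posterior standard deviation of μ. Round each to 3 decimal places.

Posterior mean ≈ 141.866; posterior SD ≈ 5.048

Prior precision 1/τ₀² = 1/5.43² = 0.0339157; data precision n/σ² = 11/45.42² = 0.00533210.
Posterior precision = 0.0339157 + 0.00533210 = 0.0392478, giving posterior SD = 1/√0.0392478 = 5.048.
Posterior mean = (0.0339157·139.07 + 0.00533210·159.65) / 0.0392478 = 141.866.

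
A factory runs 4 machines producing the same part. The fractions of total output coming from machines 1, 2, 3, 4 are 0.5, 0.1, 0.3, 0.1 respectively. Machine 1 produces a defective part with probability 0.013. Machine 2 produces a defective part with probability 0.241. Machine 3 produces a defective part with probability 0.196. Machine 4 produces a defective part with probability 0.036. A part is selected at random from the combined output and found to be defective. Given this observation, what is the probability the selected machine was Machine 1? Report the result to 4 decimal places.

Posterior probability ≈ 0.0699

Tabulate prior·likelihood by source: [1] prior 0.5, lik 0.013, product 0.006500; [2] prior 0.1, lik 0.241, product 0.02410; [3] prior 0.3, lik 0.196, product 0.05880; [4] prior 0.1, lik 0.036, product 0.003600.
Normalizing constant = 0.093000; the posterior for Machine 1 is its product over the sum, 0.006500/0.093000 = 0.0699.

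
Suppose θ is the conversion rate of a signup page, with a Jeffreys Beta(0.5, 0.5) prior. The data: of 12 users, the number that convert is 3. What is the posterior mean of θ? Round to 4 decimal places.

The binomial likelihood is conjugate to the Beta prior: with 3 successes and 9 failures, the posterior is Beta(0.5+3, 0.5+9) = Beta(3.5, 9.5).
E[θ | data] = 3.5/(3.5+9.5) = 0.2692.

Posterior mean ≈ 0.2692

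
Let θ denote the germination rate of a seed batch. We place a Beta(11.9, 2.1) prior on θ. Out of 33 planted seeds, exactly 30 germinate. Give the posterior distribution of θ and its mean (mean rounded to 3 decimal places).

Posterior: Beta(41.9, 5.1); mean ≈ 0.891

The binomial likelihood is conjugate to the Beta prior: with 30 successes and 3 failures, the posterior is Beta(11.9+30, 2.1+3) = Beta(41.9, 5.1).
E[θ | data] = 41.9/(41.9+5.1) = 0.891.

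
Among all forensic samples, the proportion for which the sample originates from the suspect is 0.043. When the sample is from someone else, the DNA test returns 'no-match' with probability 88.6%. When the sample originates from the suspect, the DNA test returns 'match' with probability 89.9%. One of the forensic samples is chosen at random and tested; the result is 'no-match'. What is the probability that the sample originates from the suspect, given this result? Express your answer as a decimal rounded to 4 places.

Write H for 'the sample originates from the suspect'. Prior odds H:¬H = 0.043/0.957 = 0.044932. For the 'no-match' outcome, the likelihood ratio is 0.101/0.886 = 0.11400.
Posterior odds = 0.044932 × 0.11400 = 0.0051221, so P(H|E) = 0.0051221/(1+0.0051221) = 0.0051.

P(H | E) ≈ 0.0051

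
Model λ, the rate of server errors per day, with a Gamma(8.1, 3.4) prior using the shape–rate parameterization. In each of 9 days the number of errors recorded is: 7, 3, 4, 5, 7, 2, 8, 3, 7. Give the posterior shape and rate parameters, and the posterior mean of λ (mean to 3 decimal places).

Total count ∑xᵢ = 46 over n = 9 days.
Gamma is conjugate to the Poisson likelihood: posterior is Gamma(shape = 8.1+46 = 54.1, rate = 3.4+9 = 12.4).
Posterior mean = shape/rate = 54.1/12.4 = 4.363.

Posterior: Gamma(shape=54.1, rate=12.4); mean ≈ 4.363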